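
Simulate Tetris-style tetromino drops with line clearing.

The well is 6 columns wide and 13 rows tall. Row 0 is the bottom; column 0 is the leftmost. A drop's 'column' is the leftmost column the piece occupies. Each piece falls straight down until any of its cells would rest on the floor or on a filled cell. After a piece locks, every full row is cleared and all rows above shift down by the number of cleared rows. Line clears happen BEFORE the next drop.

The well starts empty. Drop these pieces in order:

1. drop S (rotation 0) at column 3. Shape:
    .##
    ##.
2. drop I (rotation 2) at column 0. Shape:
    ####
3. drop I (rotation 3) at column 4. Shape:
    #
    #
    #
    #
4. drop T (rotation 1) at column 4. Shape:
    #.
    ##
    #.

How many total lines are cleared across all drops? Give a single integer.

Drop 1: S rot0 at col 3 lands with bottom-row=0; cleared 0 line(s) (total 0); column heights now [0 0 0 1 2 2], max=2
Drop 2: I rot2 at col 0 lands with bottom-row=1; cleared 1 line(s) (total 1); column heights now [0 0 0 1 1 0], max=1
Drop 3: I rot3 at col 4 lands with bottom-row=1; cleared 0 line(s) (total 1); column heights now [0 0 0 1 5 0], max=5
Drop 4: T rot1 at col 4 lands with bottom-row=5; cleared 0 line(s) (total 1); column heights now [0 0 0 1 8 7], max=8

Answer: 1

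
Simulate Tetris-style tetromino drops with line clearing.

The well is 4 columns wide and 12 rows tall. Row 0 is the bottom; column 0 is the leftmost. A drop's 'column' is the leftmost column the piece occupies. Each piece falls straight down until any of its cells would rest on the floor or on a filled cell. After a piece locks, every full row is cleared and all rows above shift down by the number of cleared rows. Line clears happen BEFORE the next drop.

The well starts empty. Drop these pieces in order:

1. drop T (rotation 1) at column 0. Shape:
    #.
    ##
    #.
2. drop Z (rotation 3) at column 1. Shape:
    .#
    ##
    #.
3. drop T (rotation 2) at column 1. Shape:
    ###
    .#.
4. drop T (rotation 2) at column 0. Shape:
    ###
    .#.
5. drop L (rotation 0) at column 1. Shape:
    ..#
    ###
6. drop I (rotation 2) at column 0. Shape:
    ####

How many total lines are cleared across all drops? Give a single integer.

Answer: 1

Derivation:
Drop 1: T rot1 at col 0 lands with bottom-row=0; cleared 0 line(s) (total 0); column heights now [3 2 0 0], max=3
Drop 2: Z rot3 at col 1 lands with bottom-row=2; cleared 0 line(s) (total 0); column heights now [3 4 5 0], max=5
Drop 3: T rot2 at col 1 lands with bottom-row=5; cleared 0 line(s) (total 0); column heights now [3 7 7 7], max=7
Drop 4: T rot2 at col 0 lands with bottom-row=7; cleared 0 line(s) (total 0); column heights now [9 9 9 7], max=9
Drop 5: L rot0 at col 1 lands with bottom-row=9; cleared 0 line(s) (total 0); column heights now [9 10 10 11], max=11
Drop 6: I rot2 at col 0 lands with bottom-row=11; cleared 1 line(s) (total 1); column heights now [9 10 10 11], max=11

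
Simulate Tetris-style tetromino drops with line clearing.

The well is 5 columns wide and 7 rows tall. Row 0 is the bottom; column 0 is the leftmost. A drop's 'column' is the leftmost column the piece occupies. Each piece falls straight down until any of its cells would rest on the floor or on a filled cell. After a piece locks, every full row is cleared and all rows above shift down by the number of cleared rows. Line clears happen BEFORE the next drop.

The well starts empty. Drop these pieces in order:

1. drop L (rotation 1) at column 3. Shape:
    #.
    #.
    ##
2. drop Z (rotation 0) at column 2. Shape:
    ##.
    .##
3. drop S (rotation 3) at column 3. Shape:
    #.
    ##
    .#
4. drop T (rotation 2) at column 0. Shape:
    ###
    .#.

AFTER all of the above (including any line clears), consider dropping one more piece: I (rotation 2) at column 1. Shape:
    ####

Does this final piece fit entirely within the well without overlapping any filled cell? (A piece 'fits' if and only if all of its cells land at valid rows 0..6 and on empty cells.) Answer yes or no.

Answer: yes

Derivation:
Drop 1: L rot1 at col 3 lands with bottom-row=0; cleared 0 line(s) (total 0); column heights now [0 0 0 3 1], max=3
Drop 2: Z rot0 at col 2 lands with bottom-row=3; cleared 0 line(s) (total 0); column heights now [0 0 5 5 4], max=5
Drop 3: S rot3 at col 3 lands with bottom-row=4; cleared 0 line(s) (total 0); column heights now [0 0 5 7 6], max=7
Drop 4: T rot2 at col 0 lands with bottom-row=4; cleared 1 line(s) (total 1); column heights now [0 5 5 6 5], max=6
Test piece I rot2 at col 1 (width 4): heights before test = [0 5 5 6 5]; fits = True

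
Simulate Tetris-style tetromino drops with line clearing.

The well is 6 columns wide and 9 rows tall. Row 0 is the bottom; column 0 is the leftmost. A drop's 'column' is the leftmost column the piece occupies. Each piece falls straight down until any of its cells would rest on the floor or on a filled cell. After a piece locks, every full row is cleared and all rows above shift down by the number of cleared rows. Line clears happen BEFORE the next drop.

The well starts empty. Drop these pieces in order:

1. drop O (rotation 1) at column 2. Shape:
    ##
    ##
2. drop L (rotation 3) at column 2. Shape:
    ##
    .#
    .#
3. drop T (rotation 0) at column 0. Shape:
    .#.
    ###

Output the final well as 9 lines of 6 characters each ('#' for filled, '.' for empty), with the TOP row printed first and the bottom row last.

Drop 1: O rot1 at col 2 lands with bottom-row=0; cleared 0 line(s) (total 0); column heights now [0 0 2 2 0 0], max=2
Drop 2: L rot3 at col 2 lands with bottom-row=2; cleared 0 line(s) (total 0); column heights now [0 0 5 5 0 0], max=5
Drop 3: T rot0 at col 0 lands with bottom-row=5; cleared 0 line(s) (total 0); column heights now [6 7 6 5 0 0], max=7

Answer: ......
......
.#....
###...
..##..
...#..
...#..
..##..
..##..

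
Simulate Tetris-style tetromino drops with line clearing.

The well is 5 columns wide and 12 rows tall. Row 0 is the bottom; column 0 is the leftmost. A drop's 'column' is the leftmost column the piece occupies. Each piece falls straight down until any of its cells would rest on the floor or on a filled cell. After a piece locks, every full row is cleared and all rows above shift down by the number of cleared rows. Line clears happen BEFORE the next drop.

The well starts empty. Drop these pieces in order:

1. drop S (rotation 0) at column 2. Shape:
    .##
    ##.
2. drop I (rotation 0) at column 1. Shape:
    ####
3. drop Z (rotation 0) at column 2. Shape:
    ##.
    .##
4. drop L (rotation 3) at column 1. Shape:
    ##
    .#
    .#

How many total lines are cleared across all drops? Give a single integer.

Drop 1: S rot0 at col 2 lands with bottom-row=0; cleared 0 line(s) (total 0); column heights now [0 0 1 2 2], max=2
Drop 2: I rot0 at col 1 lands with bottom-row=2; cleared 0 line(s) (total 0); column heights now [0 3 3 3 3], max=3
Drop 3: Z rot0 at col 2 lands with bottom-row=3; cleared 0 line(s) (total 0); column heights now [0 3 5 5 4], max=5
Drop 4: L rot3 at col 1 lands with bottom-row=5; cleared 0 line(s) (total 0); column heights now [0 8 8 5 4], max=8

Answer: 0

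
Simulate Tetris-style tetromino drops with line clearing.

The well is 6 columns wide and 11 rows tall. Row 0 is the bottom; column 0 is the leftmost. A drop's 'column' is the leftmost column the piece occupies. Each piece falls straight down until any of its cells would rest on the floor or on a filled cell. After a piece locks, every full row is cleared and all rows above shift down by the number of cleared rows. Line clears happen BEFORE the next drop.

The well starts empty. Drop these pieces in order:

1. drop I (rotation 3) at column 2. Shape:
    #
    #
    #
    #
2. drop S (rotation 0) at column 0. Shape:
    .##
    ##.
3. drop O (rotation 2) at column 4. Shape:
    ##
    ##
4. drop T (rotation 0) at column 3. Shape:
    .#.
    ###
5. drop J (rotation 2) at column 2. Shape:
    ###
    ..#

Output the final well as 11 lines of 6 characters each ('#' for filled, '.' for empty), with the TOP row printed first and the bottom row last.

Drop 1: I rot3 at col 2 lands with bottom-row=0; cleared 0 line(s) (total 0); column heights now [0 0 4 0 0 0], max=4
Drop 2: S rot0 at col 0 lands with bottom-row=3; cleared 0 line(s) (total 0); column heights now [4 5 5 0 0 0], max=5
Drop 3: O rot2 at col 4 lands with bottom-row=0; cleared 0 line(s) (total 0); column heights now [4 5 5 0 2 2], max=5
Drop 4: T rot0 at col 3 lands with bottom-row=2; cleared 0 line(s) (total 0); column heights now [4 5 5 3 4 3], max=5
Drop 5: J rot2 at col 2 lands with bottom-row=4; cleared 0 line(s) (total 0); column heights now [4 5 6 6 6 3], max=6

Answer: ......
......
......
......
......
..###.
.##.#.
###.#.
..####
..#.##
..#.##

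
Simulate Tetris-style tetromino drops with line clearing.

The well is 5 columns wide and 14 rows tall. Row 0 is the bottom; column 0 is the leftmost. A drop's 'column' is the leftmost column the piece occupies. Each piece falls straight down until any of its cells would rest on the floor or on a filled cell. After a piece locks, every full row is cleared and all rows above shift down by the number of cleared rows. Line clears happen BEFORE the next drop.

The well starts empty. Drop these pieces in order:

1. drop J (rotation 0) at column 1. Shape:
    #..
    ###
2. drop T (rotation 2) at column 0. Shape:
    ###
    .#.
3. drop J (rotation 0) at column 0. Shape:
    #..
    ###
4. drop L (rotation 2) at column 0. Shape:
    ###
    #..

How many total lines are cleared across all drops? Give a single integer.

Drop 1: J rot0 at col 1 lands with bottom-row=0; cleared 0 line(s) (total 0); column heights now [0 2 1 1 0], max=2
Drop 2: T rot2 at col 0 lands with bottom-row=2; cleared 0 line(s) (total 0); column heights now [4 4 4 1 0], max=4
Drop 3: J rot0 at col 0 lands with bottom-row=4; cleared 0 line(s) (total 0); column heights now [6 5 5 1 0], max=6
Drop 4: L rot2 at col 0 lands with bottom-row=6; cleared 0 line(s) (total 0); column heights now [8 8 8 1 0], max=8

Answer: 0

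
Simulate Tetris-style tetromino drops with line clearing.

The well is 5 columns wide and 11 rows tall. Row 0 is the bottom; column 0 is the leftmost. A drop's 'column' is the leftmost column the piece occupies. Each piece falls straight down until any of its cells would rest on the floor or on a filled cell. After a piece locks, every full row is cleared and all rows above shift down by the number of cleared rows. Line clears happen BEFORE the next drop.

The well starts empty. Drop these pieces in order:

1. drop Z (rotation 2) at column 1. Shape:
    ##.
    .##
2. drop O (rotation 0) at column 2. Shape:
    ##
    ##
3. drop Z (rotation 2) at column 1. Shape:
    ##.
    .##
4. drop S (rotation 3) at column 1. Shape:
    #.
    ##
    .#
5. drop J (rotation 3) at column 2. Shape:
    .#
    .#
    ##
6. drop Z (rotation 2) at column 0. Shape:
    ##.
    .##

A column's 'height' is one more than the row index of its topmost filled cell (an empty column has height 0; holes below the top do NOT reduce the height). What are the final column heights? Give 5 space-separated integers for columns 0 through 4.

Answer: 11 11 10 11 0

Derivation:
Drop 1: Z rot2 at col 1 lands with bottom-row=0; cleared 0 line(s) (total 0); column heights now [0 2 2 1 0], max=2
Drop 2: O rot0 at col 2 lands with bottom-row=2; cleared 0 line(s) (total 0); column heights now [0 2 4 4 0], max=4
Drop 3: Z rot2 at col 1 lands with bottom-row=4; cleared 0 line(s) (total 0); column heights now [0 6 6 5 0], max=6
Drop 4: S rot3 at col 1 lands with bottom-row=6; cleared 0 line(s) (total 0); column heights now [0 9 8 5 0], max=9
Drop 5: J rot3 at col 2 lands with bottom-row=8; cleared 0 line(s) (total 0); column heights now [0 9 9 11 0], max=11
Drop 6: Z rot2 at col 0 lands with bottom-row=9; cleared 0 line(s) (total 0); column heights now [11 11 10 11 0], max=11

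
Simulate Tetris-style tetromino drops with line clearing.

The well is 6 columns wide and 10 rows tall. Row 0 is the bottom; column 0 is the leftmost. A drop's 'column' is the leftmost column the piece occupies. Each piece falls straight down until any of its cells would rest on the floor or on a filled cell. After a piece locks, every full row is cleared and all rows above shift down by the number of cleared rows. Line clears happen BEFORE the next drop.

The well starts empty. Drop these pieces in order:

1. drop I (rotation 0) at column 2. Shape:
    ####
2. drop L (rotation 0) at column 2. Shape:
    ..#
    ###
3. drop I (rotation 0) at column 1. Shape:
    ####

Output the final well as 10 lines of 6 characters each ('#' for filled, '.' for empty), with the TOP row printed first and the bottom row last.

Answer: ......
......
......
......
......
......
.####.
....#.
..###.
..####

Derivation:
Drop 1: I rot0 at col 2 lands with bottom-row=0; cleared 0 line(s) (total 0); column heights now [0 0 1 1 1 1], max=1
Drop 2: L rot0 at col 2 lands with bottom-row=1; cleared 0 line(s) (total 0); column heights now [0 0 2 2 3 1], max=3
Drop 3: I rot0 at col 1 lands with bottom-row=3; cleared 0 line(s) (total 0); column heights now [0 4 4 4 4 1], max=4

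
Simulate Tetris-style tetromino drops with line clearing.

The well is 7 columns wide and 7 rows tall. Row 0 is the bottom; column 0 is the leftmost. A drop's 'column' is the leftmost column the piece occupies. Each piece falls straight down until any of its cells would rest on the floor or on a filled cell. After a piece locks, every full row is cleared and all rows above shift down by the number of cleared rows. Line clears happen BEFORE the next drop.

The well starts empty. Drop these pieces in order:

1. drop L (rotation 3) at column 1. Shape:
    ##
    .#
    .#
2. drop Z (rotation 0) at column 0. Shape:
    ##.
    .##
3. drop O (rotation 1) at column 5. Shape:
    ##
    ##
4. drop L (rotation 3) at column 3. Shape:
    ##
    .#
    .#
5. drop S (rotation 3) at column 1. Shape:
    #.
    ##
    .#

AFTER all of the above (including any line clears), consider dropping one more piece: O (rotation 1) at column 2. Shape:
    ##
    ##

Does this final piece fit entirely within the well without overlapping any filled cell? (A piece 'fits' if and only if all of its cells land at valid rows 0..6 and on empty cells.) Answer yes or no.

Answer: no

Derivation:
Drop 1: L rot3 at col 1 lands with bottom-row=0; cleared 0 line(s) (total 0); column heights now [0 3 3 0 0 0 0], max=3
Drop 2: Z rot0 at col 0 lands with bottom-row=3; cleared 0 line(s) (total 0); column heights now [5 5 4 0 0 0 0], max=5
Drop 3: O rot1 at col 5 lands with bottom-row=0; cleared 0 line(s) (total 0); column heights now [5 5 4 0 0 2 2], max=5
Drop 4: L rot3 at col 3 lands with bottom-row=0; cleared 0 line(s) (total 0); column heights now [5 5 4 3 3 2 2], max=5
Drop 5: S rot3 at col 1 lands with bottom-row=4; cleared 0 line(s) (total 0); column heights now [5 7 6 3 3 2 2], max=7
Test piece O rot1 at col 2 (width 2): heights before test = [5 7 6 3 3 2 2]; fits = False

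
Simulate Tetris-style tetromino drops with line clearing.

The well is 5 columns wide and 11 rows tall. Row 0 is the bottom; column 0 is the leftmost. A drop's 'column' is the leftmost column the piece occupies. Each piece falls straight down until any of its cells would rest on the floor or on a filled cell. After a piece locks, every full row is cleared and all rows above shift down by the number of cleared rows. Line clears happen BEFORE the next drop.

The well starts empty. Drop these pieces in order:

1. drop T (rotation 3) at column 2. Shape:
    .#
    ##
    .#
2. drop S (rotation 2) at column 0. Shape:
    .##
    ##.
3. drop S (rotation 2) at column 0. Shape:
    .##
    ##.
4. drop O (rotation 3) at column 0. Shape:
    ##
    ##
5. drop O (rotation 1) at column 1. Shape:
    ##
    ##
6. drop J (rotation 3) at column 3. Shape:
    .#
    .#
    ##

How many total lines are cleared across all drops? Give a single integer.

Drop 1: T rot3 at col 2 lands with bottom-row=0; cleared 0 line(s) (total 0); column heights now [0 0 2 3 0], max=3
Drop 2: S rot2 at col 0 lands with bottom-row=1; cleared 0 line(s) (total 0); column heights now [2 3 3 3 0], max=3
Drop 3: S rot2 at col 0 lands with bottom-row=3; cleared 0 line(s) (total 0); column heights now [4 5 5 3 0], max=5
Drop 4: O rot3 at col 0 lands with bottom-row=5; cleared 0 line(s) (total 0); column heights now [7 7 5 3 0], max=7
Drop 5: O rot1 at col 1 lands with bottom-row=7; cleared 0 line(s) (total 0); column heights now [7 9 9 3 0], max=9
Drop 6: J rot3 at col 3 lands with bottom-row=3; cleared 0 line(s) (total 0); column heights now [7 9 9 4 6], max=9

Answer: 0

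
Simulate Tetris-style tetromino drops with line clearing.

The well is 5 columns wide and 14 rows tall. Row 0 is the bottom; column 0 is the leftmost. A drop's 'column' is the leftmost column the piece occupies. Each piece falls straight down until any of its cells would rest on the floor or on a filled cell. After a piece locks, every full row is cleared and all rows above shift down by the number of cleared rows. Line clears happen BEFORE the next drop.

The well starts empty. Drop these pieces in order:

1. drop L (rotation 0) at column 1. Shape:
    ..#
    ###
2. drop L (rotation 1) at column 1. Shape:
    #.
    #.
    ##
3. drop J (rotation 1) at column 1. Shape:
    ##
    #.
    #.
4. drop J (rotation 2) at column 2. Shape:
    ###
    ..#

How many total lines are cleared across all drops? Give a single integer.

Drop 1: L rot0 at col 1 lands with bottom-row=0; cleared 0 line(s) (total 0); column heights now [0 1 1 2 0], max=2
Drop 2: L rot1 at col 1 lands with bottom-row=1; cleared 0 line(s) (total 0); column heights now [0 4 2 2 0], max=4
Drop 3: J rot1 at col 1 lands with bottom-row=4; cleared 0 line(s) (total 0); column heights now [0 7 7 2 0], max=7
Drop 4: J rot2 at col 2 lands with bottom-row=6; cleared 0 line(s) (total 0); column heights now [0 7 8 8 8], max=8

Answer: 0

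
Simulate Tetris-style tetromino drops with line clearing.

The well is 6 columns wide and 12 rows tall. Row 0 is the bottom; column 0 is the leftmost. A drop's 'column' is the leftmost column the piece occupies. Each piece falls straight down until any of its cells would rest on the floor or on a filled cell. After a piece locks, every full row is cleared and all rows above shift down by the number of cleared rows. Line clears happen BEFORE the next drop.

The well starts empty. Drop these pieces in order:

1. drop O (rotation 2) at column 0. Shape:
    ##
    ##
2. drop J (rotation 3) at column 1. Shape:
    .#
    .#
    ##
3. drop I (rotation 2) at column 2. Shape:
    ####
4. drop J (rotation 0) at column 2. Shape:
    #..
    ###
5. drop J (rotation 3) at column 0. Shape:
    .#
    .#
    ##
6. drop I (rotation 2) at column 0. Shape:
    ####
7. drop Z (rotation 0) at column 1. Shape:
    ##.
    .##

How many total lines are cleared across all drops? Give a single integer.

Drop 1: O rot2 at col 0 lands with bottom-row=0; cleared 0 line(s) (total 0); column heights now [2 2 0 0 0 0], max=2
Drop 2: J rot3 at col 1 lands with bottom-row=2; cleared 0 line(s) (total 0); column heights now [2 3 5 0 0 0], max=5
Drop 3: I rot2 at col 2 lands with bottom-row=5; cleared 0 line(s) (total 0); column heights now [2 3 6 6 6 6], max=6
Drop 4: J rot0 at col 2 lands with bottom-row=6; cleared 0 line(s) (total 0); column heights now [2 3 8 7 7 6], max=8
Drop 5: J rot3 at col 0 lands with bottom-row=3; cleared 0 line(s) (total 0); column heights now [4 6 8 7 7 6], max=8
Drop 6: I rot2 at col 0 lands with bottom-row=8; cleared 0 line(s) (total 0); column heights now [9 9 9 9 7 6], max=9
Drop 7: Z rot0 at col 1 lands with bottom-row=9; cleared 0 line(s) (total 0); column heights now [9 11 11 10 7 6], max=11

Answer: 0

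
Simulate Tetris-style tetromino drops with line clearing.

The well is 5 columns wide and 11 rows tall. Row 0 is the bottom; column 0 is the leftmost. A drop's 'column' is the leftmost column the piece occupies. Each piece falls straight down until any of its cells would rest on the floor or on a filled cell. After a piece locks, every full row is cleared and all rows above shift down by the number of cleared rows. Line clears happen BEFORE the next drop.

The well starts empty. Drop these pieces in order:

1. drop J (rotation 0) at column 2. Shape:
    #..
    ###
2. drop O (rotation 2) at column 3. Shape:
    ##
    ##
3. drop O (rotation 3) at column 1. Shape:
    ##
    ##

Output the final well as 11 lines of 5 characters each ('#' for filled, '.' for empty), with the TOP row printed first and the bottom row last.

Answer: .....
.....
.....
.....
.....
.....
.....
.##..
.####
..###
..###

Derivation:
Drop 1: J rot0 at col 2 lands with bottom-row=0; cleared 0 line(s) (total 0); column heights now [0 0 2 1 1], max=2
Drop 2: O rot2 at col 3 lands with bottom-row=1; cleared 0 line(s) (total 0); column heights now [0 0 2 3 3], max=3
Drop 3: O rot3 at col 1 lands with bottom-row=2; cleared 0 line(s) (total 0); column heights now [0 4 4 3 3], max=4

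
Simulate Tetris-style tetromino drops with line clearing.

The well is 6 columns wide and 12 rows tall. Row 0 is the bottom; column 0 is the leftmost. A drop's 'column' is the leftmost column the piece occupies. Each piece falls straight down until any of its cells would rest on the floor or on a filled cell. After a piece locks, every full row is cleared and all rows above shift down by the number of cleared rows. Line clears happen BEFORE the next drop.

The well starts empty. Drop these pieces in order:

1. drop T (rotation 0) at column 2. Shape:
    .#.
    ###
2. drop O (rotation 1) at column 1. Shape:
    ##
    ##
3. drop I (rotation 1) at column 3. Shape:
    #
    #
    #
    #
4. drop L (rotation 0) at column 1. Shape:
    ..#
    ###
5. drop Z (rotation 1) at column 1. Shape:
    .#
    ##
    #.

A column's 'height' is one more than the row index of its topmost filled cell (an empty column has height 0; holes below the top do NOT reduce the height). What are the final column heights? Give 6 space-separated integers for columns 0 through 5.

Drop 1: T rot0 at col 2 lands with bottom-row=0; cleared 0 line(s) (total 0); column heights now [0 0 1 2 1 0], max=2
Drop 2: O rot1 at col 1 lands with bottom-row=1; cleared 0 line(s) (total 0); column heights now [0 3 3 2 1 0], max=3
Drop 3: I rot1 at col 3 lands with bottom-row=2; cleared 0 line(s) (total 0); column heights now [0 3 3 6 1 0], max=6
Drop 4: L rot0 at col 1 lands with bottom-row=6; cleared 0 line(s) (total 0); column heights now [0 7 7 8 1 0], max=8
Drop 5: Z rot1 at col 1 lands with bottom-row=7; cleared 0 line(s) (total 0); column heights now [0 9 10 8 1 0], max=10

Answer: 0 9 10 8 1 0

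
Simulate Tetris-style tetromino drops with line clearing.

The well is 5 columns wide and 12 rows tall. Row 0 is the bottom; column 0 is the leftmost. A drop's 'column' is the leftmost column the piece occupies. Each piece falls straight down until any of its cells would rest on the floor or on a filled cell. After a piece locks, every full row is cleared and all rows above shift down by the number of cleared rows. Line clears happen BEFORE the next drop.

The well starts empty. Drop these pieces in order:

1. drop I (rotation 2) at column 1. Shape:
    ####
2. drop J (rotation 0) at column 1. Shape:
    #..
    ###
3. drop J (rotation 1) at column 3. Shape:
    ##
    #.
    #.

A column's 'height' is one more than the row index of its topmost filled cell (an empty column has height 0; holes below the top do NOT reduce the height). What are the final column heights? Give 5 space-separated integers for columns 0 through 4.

Drop 1: I rot2 at col 1 lands with bottom-row=0; cleared 0 line(s) (total 0); column heights now [0 1 1 1 1], max=1
Drop 2: J rot0 at col 1 lands with bottom-row=1; cleared 0 line(s) (total 0); column heights now [0 3 2 2 1], max=3
Drop 3: J rot1 at col 3 lands with bottom-row=2; cleared 0 line(s) (total 0); column heights now [0 3 2 5 5], max=5

Answer: 0 3 2 5 5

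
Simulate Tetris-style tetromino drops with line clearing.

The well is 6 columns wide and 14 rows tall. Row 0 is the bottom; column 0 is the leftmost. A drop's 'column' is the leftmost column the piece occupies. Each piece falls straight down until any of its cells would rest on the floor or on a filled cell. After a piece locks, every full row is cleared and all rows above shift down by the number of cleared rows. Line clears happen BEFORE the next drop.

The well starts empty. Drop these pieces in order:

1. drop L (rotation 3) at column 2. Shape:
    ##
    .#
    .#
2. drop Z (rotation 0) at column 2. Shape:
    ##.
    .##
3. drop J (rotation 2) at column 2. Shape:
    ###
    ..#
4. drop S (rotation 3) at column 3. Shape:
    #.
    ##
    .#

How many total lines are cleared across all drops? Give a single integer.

Answer: 0

Derivation:
Drop 1: L rot3 at col 2 lands with bottom-row=0; cleared 0 line(s) (total 0); column heights now [0 0 3 3 0 0], max=3
Drop 2: Z rot0 at col 2 lands with bottom-row=3; cleared 0 line(s) (total 0); column heights now [0 0 5 5 4 0], max=5
Drop 3: J rot2 at col 2 lands with bottom-row=4; cleared 0 line(s) (total 0); column heights now [0 0 6 6 6 0], max=6
Drop 4: S rot3 at col 3 lands with bottom-row=6; cleared 0 line(s) (total 0); column heights now [0 0 6 9 8 0], max=9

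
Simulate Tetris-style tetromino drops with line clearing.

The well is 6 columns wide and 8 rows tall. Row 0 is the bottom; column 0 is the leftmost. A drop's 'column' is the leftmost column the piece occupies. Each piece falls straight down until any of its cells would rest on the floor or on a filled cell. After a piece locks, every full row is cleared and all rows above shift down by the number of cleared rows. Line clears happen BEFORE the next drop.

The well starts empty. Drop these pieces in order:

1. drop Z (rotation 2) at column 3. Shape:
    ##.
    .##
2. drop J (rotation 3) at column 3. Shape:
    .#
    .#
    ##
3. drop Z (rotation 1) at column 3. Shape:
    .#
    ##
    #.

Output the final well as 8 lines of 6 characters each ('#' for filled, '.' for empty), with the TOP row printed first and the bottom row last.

Drop 1: Z rot2 at col 3 lands with bottom-row=0; cleared 0 line(s) (total 0); column heights now [0 0 0 2 2 1], max=2
Drop 2: J rot3 at col 3 lands with bottom-row=2; cleared 0 line(s) (total 0); column heights now [0 0 0 3 5 1], max=5
Drop 3: Z rot1 at col 3 lands with bottom-row=4; cleared 0 line(s) (total 0); column heights now [0 0 0 6 7 1], max=7

Answer: ......
....#.
...##.
...##.
....#.
...##.
...##.
....##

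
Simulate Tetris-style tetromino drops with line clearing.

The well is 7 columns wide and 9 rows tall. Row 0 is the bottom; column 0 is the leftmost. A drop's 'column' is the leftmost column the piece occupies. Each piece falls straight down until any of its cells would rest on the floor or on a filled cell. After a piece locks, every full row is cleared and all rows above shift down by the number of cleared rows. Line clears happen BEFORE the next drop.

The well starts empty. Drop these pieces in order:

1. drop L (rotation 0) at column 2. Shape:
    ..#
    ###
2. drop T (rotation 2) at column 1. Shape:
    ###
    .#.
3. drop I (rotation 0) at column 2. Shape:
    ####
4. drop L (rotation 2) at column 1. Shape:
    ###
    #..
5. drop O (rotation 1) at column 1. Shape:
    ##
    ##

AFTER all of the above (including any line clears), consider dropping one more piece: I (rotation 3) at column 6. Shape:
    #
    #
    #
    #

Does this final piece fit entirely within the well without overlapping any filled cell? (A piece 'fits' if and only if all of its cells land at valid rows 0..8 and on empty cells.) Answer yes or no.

Drop 1: L rot0 at col 2 lands with bottom-row=0; cleared 0 line(s) (total 0); column heights now [0 0 1 1 2 0 0], max=2
Drop 2: T rot2 at col 1 lands with bottom-row=1; cleared 0 line(s) (total 0); column heights now [0 3 3 3 2 0 0], max=3
Drop 3: I rot0 at col 2 lands with bottom-row=3; cleared 0 line(s) (total 0); column heights now [0 3 4 4 4 4 0], max=4
Drop 4: L rot2 at col 1 lands with bottom-row=3; cleared 0 line(s) (total 0); column heights now [0 5 5 5 4 4 0], max=5
Drop 5: O rot1 at col 1 lands with bottom-row=5; cleared 0 line(s) (total 0); column heights now [0 7 7 5 4 4 0], max=7
Test piece I rot3 at col 6 (width 1): heights before test = [0 7 7 5 4 4 0]; fits = True

Answer: yes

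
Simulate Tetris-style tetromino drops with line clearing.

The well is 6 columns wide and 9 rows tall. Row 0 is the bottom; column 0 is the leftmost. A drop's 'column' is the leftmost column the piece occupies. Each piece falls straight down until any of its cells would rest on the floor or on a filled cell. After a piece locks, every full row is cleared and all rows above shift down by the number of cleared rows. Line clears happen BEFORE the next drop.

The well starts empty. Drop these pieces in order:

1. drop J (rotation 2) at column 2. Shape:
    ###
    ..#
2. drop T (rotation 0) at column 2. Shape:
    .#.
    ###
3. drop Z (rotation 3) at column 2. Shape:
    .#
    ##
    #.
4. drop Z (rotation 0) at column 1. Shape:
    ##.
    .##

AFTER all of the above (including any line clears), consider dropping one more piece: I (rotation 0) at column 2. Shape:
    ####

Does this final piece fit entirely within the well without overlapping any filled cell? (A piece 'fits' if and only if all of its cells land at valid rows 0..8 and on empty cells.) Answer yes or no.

Answer: yes

Derivation:
Drop 1: J rot2 at col 2 lands with bottom-row=0; cleared 0 line(s) (total 0); column heights now [0 0 2 2 2 0], max=2
Drop 2: T rot0 at col 2 lands with bottom-row=2; cleared 0 line(s) (total 0); column heights now [0 0 3 4 3 0], max=4
Drop 3: Z rot3 at col 2 lands with bottom-row=3; cleared 0 line(s) (total 0); column heights now [0 0 5 6 3 0], max=6
Drop 4: Z rot0 at col 1 lands with bottom-row=6; cleared 0 line(s) (total 0); column heights now [0 8 8 7 3 0], max=8
Test piece I rot0 at col 2 (width 4): heights before test = [0 8 8 7 3 0]; fits = True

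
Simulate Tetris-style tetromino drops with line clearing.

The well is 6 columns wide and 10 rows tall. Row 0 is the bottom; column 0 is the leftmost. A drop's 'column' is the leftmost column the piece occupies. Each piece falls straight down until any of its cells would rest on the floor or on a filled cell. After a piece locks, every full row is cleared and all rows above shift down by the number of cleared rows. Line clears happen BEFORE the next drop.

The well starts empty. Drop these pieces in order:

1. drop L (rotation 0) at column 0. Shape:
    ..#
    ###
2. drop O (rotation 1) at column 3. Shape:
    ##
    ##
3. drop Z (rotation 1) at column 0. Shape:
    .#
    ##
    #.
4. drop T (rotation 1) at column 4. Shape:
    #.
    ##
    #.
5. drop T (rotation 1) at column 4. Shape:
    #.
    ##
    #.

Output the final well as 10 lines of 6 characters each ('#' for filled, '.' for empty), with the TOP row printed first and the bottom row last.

Drop 1: L rot0 at col 0 lands with bottom-row=0; cleared 0 line(s) (total 0); column heights now [1 1 2 0 0 0], max=2
Drop 2: O rot1 at col 3 lands with bottom-row=0; cleared 0 line(s) (total 0); column heights now [1 1 2 2 2 0], max=2
Drop 3: Z rot1 at col 0 lands with bottom-row=1; cleared 0 line(s) (total 0); column heights now [3 4 2 2 2 0], max=4
Drop 4: T rot1 at col 4 lands with bottom-row=2; cleared 0 line(s) (total 0); column heights now [3 4 2 2 5 4], max=5
Drop 5: T rot1 at col 4 lands with bottom-row=5; cleared 0 line(s) (total 0); column heights now [3 4 2 2 8 7], max=8

Answer: ......
......
....#.
....##
....#.
....#.
.#..##
##..#.
#.###.
#####.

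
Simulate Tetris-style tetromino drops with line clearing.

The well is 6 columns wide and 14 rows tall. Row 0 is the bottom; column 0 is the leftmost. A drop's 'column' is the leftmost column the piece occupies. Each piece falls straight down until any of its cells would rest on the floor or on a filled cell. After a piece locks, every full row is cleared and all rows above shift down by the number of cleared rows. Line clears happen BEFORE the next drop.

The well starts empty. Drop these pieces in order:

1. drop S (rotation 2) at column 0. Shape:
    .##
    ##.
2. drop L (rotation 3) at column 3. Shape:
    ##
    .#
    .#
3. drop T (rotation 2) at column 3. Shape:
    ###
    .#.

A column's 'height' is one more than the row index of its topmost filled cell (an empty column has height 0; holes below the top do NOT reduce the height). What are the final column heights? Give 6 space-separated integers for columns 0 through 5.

Answer: 1 2 2 5 5 5

Derivation:
Drop 1: S rot2 at col 0 lands with bottom-row=0; cleared 0 line(s) (total 0); column heights now [1 2 2 0 0 0], max=2
Drop 2: L rot3 at col 3 lands with bottom-row=0; cleared 0 line(s) (total 0); column heights now [1 2 2 3 3 0], max=3
Drop 3: T rot2 at col 3 lands with bottom-row=3; cleared 0 line(s) (total 0); column heights now [1 2 2 5 5 5], max=5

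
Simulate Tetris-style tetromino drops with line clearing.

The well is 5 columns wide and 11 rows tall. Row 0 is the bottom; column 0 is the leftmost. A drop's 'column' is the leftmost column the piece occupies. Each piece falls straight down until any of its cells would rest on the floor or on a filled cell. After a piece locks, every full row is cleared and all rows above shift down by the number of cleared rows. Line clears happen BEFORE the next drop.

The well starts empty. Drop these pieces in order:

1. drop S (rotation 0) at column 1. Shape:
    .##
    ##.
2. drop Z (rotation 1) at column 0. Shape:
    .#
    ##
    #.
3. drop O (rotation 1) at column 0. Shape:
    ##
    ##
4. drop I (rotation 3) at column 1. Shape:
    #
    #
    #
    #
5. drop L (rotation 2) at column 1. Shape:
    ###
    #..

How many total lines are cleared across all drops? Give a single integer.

Answer: 0

Derivation:
Drop 1: S rot0 at col 1 lands with bottom-row=0; cleared 0 line(s) (total 0); column heights now [0 1 2 2 0], max=2
Drop 2: Z rot1 at col 0 lands with bottom-row=0; cleared 0 line(s) (total 0); column heights now [2 3 2 2 0], max=3
Drop 3: O rot1 at col 0 lands with bottom-row=3; cleared 0 line(s) (total 0); column heights now [5 5 2 2 0], max=5
Drop 4: I rot3 at col 1 lands with bottom-row=5; cleared 0 line(s) (total 0); column heights now [5 9 2 2 0], max=9
Drop 5: L rot2 at col 1 lands with bottom-row=9; cleared 0 line(s) (total 0); column heights now [5 11 11 11 0], max=11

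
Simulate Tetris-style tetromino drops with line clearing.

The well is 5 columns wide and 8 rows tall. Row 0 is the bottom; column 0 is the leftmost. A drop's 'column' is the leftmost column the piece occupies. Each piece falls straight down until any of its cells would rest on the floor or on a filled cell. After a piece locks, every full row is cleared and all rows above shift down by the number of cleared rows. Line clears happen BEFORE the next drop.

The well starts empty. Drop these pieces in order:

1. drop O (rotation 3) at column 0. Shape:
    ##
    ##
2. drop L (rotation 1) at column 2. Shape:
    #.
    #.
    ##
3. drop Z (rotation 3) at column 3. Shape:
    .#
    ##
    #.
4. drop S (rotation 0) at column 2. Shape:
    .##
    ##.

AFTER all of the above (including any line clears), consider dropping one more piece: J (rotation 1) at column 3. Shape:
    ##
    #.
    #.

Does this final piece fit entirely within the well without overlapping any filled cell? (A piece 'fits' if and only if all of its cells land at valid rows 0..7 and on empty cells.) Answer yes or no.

Drop 1: O rot3 at col 0 lands with bottom-row=0; cleared 0 line(s) (total 0); column heights now [2 2 0 0 0], max=2
Drop 2: L rot1 at col 2 lands with bottom-row=0; cleared 0 line(s) (total 0); column heights now [2 2 3 1 0], max=3
Drop 3: Z rot3 at col 3 lands with bottom-row=1; cleared 0 line(s) (total 0); column heights now [2 2 3 3 4], max=4
Drop 4: S rot0 at col 2 lands with bottom-row=3; cleared 0 line(s) (total 0); column heights now [2 2 4 5 5], max=5
Test piece J rot1 at col 3 (width 2): heights before test = [2 2 4 5 5]; fits = True

Answer: yes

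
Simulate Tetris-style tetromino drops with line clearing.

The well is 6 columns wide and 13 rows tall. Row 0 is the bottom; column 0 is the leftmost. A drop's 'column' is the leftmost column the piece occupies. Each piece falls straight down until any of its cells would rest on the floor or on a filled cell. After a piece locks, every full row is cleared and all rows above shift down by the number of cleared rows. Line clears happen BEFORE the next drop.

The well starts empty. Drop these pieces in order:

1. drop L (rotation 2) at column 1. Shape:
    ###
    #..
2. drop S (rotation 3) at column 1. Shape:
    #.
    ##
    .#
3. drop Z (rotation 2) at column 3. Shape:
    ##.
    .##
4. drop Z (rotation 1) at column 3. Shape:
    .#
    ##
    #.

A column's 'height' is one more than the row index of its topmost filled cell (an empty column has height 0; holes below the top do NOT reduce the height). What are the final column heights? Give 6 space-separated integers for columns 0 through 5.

Answer: 0 5 4 5 6 2

Derivation:
Drop 1: L rot2 at col 1 lands with bottom-row=0; cleared 0 line(s) (total 0); column heights now [0 2 2 2 0 0], max=2
Drop 2: S rot3 at col 1 lands with bottom-row=2; cleared 0 line(s) (total 0); column heights now [0 5 4 2 0 0], max=5
Drop 3: Z rot2 at col 3 lands with bottom-row=1; cleared 0 line(s) (total 0); column heights now [0 5 4 3 3 2], max=5
Drop 4: Z rot1 at col 3 lands with bottom-row=3; cleared 0 line(s) (total 0); column heights now [0 5 4 5 6 2], max=6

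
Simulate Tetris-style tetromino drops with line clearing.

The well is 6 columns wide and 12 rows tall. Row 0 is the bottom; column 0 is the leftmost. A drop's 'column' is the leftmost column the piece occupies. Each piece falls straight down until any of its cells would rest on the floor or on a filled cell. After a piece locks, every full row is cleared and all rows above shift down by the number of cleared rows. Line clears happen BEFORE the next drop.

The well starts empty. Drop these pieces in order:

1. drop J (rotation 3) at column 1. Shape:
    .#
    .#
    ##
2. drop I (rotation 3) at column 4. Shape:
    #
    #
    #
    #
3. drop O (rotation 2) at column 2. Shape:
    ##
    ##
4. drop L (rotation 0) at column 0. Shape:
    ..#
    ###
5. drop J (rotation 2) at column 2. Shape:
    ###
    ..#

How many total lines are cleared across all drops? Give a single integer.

Drop 1: J rot3 at col 1 lands with bottom-row=0; cleared 0 line(s) (total 0); column heights now [0 1 3 0 0 0], max=3
Drop 2: I rot3 at col 4 lands with bottom-row=0; cleared 0 line(s) (total 0); column heights now [0 1 3 0 4 0], max=4
Drop 3: O rot2 at col 2 lands with bottom-row=3; cleared 0 line(s) (total 0); column heights now [0 1 5 5 4 0], max=5
Drop 4: L rot0 at col 0 lands with bottom-row=5; cleared 0 line(s) (total 0); column heights now [6 6 7 5 4 0], max=7
Drop 5: J rot2 at col 2 lands with bottom-row=6; cleared 0 line(s) (total 0); column heights now [6 6 8 8 8 0], max=8

Answer: 0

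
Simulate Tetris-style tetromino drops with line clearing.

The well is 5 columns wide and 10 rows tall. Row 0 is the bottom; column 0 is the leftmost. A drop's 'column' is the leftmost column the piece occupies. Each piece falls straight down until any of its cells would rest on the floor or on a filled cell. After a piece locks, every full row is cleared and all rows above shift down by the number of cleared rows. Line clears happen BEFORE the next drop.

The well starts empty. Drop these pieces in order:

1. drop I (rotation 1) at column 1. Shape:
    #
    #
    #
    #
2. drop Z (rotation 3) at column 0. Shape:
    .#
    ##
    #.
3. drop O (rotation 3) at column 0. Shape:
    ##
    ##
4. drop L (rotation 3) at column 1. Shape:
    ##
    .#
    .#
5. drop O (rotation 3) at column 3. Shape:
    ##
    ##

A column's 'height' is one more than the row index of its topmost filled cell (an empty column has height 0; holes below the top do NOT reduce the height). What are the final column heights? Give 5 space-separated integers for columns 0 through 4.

Answer: 8 9 9 2 2

Derivation:
Drop 1: I rot1 at col 1 lands with bottom-row=0; cleared 0 line(s) (total 0); column heights now [0 4 0 0 0], max=4
Drop 2: Z rot3 at col 0 lands with bottom-row=3; cleared 0 line(s) (total 0); column heights now [5 6 0 0 0], max=6
Drop 3: O rot3 at col 0 lands with bottom-row=6; cleared 0 line(s) (total 0); column heights now [8 8 0 0 0], max=8
Drop 4: L rot3 at col 1 lands with bottom-row=6; cleared 0 line(s) (total 0); column heights now [8 9 9 0 0], max=9
Drop 5: O rot3 at col 3 lands with bottom-row=0; cleared 0 line(s) (total 0); column heights now [8 9 9 2 2], max=9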